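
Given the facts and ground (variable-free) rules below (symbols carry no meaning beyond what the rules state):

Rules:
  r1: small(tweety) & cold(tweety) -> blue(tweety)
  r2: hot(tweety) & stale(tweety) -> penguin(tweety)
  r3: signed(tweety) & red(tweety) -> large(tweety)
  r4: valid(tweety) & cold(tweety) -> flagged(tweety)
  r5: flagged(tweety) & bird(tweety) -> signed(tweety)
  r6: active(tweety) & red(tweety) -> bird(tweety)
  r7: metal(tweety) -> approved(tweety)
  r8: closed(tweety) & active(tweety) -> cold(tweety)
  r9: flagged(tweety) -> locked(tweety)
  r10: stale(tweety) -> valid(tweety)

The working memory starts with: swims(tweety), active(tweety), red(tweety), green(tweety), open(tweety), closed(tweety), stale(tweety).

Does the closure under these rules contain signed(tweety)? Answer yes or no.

Round 1 fires r6, r8, r10, giving bird(tweety), cold(tweety), valid(tweety).
Round 2 fires r4, giving flagged(tweety).
Round 3 fires r5, r9, giving signed(tweety), locked(tweety).
Round 4 fires r3, giving large(tweety).
signed(tweety) appears in round 3, so it is derivable.

yes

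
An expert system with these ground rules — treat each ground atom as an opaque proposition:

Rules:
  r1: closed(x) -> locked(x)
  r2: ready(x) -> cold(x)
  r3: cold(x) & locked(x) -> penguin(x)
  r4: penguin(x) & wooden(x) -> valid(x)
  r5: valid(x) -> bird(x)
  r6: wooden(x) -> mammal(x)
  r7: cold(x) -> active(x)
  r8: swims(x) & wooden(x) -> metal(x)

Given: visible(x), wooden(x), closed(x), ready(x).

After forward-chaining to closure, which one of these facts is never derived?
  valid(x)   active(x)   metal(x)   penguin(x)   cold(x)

Round 1: r1 [closed(x) -> locked(x)]; r2 [ready(x) -> cold(x)]; r6 [wooden(x) -> mammal(x)]. Adds locked(x), cold(x), mammal(x).
Round 2: r3 [cold(x) & locked(x) -> penguin(x)]; r7 [cold(x) -> active(x)]. Adds penguin(x), active(x).
Round 3: r4 [penguin(x) & wooden(x) -> valid(x)]. Adds valid(x).
Round 4: r5 [valid(x) -> bird(x)]. Adds bird(x).
Derived: active(x) (round 2), penguin(x) (round 2), valid(x) (round 3), cold(x) (round 1). metal(x) never appears in any round.

metal(x)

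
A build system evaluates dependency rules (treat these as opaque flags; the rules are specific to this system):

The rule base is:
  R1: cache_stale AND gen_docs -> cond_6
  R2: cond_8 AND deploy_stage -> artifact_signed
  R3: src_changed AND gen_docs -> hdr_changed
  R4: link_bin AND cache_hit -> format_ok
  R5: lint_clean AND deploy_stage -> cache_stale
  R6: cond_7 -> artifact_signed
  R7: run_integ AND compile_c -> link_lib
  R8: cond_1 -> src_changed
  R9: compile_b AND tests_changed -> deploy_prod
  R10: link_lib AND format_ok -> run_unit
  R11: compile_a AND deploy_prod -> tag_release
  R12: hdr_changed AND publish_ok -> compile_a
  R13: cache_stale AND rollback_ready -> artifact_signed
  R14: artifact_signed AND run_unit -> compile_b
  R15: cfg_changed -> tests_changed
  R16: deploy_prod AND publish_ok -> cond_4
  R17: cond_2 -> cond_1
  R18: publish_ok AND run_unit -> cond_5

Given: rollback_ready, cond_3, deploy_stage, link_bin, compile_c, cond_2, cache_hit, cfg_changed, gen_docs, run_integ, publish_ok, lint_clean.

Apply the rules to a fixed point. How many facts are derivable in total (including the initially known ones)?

Round 1: R4 [link_bin AND cache_hit -> format_ok]; R5 [lint_clean AND deploy_stage -> cache_stale]; R7 [run_integ AND compile_c -> link_lib]; R15 [cfg_changed -> tests_changed]; R17 [cond_2 -> cond_1]. New: format_ok, cache_stale, link_lib, tests_changed, cond_1.
Round 2: R1 [cache_stale AND gen_docs -> cond_6]; R8 [cond_1 -> src_changed]; R10 [link_lib AND format_ok -> run_unit]; R13 [cache_stale AND rollback_ready -> artifact_signed]. New: cond_6, src_changed, run_unit, artifact_signed.
Round 3: R3 [src_changed AND gen_docs -> hdr_changed]; R14 [artifact_signed AND run_unit -> compile_b]; R18 [publish_ok AND run_unit -> cond_5]. New: hdr_changed, compile_b, cond_5.
Round 4: R9 [compile_b AND tests_changed -> deploy_prod]; R12 [hdr_changed AND publish_ok -> compile_a]. New: deploy_prod, compile_a.
Round 5: R11 [compile_a AND deploy_prod -> tag_release]; R16 [deploy_prod AND publish_ok -> cond_4]. New: tag_release, cond_4.
Closure: {artifact_signed, cache_hit, cache_stale, cfg_changed, compile_a, compile_b, compile_c, cond_1, cond_2, cond_3, cond_4, cond_5, cond_6, deploy_prod, deploy_stage, format_ok, gen_docs, hdr_changed, link_bin, link_lib, lint_clean, publish_ok, rollback_ready, run_integ, run_unit, src_changed, tag_release, tests_changed} — 28 facts.

28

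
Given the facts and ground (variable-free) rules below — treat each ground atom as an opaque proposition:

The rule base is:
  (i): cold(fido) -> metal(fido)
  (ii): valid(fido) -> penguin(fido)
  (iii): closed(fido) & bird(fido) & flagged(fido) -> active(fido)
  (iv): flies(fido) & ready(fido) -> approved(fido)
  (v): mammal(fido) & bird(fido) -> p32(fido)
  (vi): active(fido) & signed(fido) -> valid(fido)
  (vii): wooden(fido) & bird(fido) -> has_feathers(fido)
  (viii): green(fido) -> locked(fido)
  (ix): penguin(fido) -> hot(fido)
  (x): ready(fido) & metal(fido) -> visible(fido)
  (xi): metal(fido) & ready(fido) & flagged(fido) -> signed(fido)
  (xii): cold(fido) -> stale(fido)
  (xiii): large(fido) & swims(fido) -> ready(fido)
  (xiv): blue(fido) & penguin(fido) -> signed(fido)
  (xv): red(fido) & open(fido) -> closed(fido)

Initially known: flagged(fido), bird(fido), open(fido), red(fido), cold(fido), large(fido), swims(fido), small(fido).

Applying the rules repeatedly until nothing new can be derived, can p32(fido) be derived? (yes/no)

no

Round 1 — (i), (xii), (xiii), (xv), derive metal(fido), stale(fido), ready(fido), closed(fido).
Round 2 — (iii), (x), (xi), derive active(fido), visible(fido), signed(fido).
Round 3 — (vi), derive valid(fido).
Round 4 — (ii), derive penguin(fido).
Round 5 — (ix), derive hot(fido).
Fixed point reached. p32(fido) is concluded only by (v); (v) needs mammal(fido) (never derived).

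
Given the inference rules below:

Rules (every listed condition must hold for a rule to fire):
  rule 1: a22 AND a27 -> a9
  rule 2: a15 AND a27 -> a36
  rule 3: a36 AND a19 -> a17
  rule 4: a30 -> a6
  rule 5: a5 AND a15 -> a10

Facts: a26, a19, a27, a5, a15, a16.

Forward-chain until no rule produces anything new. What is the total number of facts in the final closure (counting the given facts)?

9

Round 1 — rule 2, rule 5, derive a36, a10.
Round 2 — rule 3, derive a17.
Closure: {a10, a15, a16, a17, a19, a26, a27, a36, a5} — 9 facts.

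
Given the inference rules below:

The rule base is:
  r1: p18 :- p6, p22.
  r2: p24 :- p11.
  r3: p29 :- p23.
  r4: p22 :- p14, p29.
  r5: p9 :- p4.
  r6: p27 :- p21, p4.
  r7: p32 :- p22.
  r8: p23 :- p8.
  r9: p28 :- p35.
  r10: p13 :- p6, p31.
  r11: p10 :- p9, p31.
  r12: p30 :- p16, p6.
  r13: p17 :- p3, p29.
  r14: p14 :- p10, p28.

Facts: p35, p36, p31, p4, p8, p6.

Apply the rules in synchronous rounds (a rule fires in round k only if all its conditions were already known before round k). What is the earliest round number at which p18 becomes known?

5

[1] r5 [p9 :- p4.]; r8 [p23 :- p8.]; r9 [p28 :- p35.]; r10 [p13 :- p6, p31.]. ⇒ new: p9, p23, p28, p13.
[2] r3 [p29 :- p23.]; r11 [p10 :- p9, p31.]. ⇒ new: p29, p10.
[3] r14 [p14 :- p10, p28.]. ⇒ new: p14.
[4] r4 [p22 :- p14, p29.]. ⇒ new: p22.
[5] r1 [p18 :- p6, p22.]; r7 [p32 :- p22.]. ⇒ new: p18, p32.
p18 first appears in round 5.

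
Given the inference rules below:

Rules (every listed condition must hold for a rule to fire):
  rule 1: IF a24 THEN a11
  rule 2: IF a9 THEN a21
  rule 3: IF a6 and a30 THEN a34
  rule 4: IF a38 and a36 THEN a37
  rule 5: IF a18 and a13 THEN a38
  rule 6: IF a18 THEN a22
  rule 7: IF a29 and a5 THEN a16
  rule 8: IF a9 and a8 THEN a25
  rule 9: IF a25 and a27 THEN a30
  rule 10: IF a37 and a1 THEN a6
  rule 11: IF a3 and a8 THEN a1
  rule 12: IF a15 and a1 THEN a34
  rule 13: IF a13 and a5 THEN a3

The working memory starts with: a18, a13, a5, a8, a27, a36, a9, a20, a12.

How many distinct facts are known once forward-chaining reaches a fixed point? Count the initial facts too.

19

[1] rule 2 [IF a9 THEN a21]; rule 5 [IF a18 and a13 THEN a38]; rule 6 [IF a18 THEN a22]; rule 8 [IF a9 and a8 THEN a25]; rule 13 [IF a13 and a5 THEN a3]. ⇒ new: a21, a38, a22, a25, a3.
[2] rule 4 [IF a38 and a36 THEN a37]; rule 9 [IF a25 and a27 THEN a30]; rule 11 [IF a3 and a8 THEN a1]. ⇒ new: a37, a30, a1.
[3] rule 10 [IF a37 and a1 THEN a6]. ⇒ new: a6.
[4] rule 3 [IF a6 and a30 THEN a34]. ⇒ new: a34.
Closure: {a1, a12, a13, a18, a20, a21, a22, a25, a27, a3, a30, a34, a36, a37, a38, a5, a6, a8, a9} — 19 facts.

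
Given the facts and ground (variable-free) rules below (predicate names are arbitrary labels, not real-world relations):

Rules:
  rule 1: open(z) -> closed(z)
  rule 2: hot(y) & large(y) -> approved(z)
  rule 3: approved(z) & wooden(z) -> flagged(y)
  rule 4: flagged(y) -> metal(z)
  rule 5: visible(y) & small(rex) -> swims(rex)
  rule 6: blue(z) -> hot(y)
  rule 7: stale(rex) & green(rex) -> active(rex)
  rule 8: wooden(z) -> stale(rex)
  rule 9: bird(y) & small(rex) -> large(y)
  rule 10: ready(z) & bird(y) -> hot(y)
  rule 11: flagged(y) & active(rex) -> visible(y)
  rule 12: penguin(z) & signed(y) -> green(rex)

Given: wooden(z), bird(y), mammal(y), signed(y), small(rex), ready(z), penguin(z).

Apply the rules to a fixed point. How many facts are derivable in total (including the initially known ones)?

17

Round 1 fires rule 8, rule 9, rule 10, rule 12, giving stale(rex), large(y), hot(y), green(rex).
Round 2 fires rule 2, rule 7, giving approved(z), active(rex).
Round 3 fires rule 3, giving flagged(y).
Round 4 fires rule 4, rule 11, giving metal(z), visible(y).
Round 5 fires rule 5, giving swims(rex).
Closure: {active(rex), approved(z), bird(y), flagged(y), green(rex), hot(y), large(y), mammal(y), metal(z), penguin(z), ready(z), signed(y), small(rex), stale(rex), swims(rex), visible(y), wooden(z)} — 17 facts.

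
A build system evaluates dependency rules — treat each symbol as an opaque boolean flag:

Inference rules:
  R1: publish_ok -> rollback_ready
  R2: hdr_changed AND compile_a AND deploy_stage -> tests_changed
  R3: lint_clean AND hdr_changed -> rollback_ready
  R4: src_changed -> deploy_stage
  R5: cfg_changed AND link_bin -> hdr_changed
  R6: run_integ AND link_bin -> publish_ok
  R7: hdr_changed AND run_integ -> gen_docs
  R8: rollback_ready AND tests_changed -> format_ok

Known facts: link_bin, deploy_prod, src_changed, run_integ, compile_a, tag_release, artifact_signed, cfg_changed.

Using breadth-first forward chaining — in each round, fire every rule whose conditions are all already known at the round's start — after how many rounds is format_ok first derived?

Round 1: R4 [src_changed -> deploy_stage]; R5 [cfg_changed AND link_bin -> hdr_changed]; R6 [run_integ AND link_bin -> publish_ok]. Adds deploy_stage, hdr_changed, publish_ok.
Round 2: R1 [publish_ok -> rollback_ready]; R2 [hdr_changed AND compile_a AND deploy_stage -> tests_changed]; R7 [hdr_changed AND run_integ -> gen_docs]. Adds rollback_ready, tests_changed, gen_docs.
Round 3: R8 [rollback_ready AND tests_changed -> format_ok]. Adds format_ok.
format_ok first appears in round 3.

3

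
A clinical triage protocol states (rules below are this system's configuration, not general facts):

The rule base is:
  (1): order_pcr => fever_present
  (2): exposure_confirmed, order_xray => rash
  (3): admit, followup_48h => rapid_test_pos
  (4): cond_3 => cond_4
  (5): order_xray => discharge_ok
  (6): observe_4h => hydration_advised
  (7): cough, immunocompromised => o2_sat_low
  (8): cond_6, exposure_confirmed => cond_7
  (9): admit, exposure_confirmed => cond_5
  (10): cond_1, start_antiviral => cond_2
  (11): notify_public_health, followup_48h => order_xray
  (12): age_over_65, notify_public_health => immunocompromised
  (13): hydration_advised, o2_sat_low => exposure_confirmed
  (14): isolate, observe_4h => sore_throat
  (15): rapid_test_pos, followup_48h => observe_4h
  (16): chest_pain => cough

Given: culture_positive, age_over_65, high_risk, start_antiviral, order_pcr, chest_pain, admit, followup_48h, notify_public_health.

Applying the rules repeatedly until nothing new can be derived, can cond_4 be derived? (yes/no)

no

[1] (1) [order_pcr => fever_present]; (3) [admit, followup_48h => rapid_test_pos]; (11) [notify_public_health, followup_48h => order_xray]; (12) [age_over_65, notify_public_health => immunocompromised]; (16) [chest_pain => cough]. ⇒ new: fever_present, rapid_test_pos, order_xray, immunocompromised, cough.
[2] (5) [order_xray => discharge_ok]; (7) [cough, immunocompromised => o2_sat_low]; (15) [rapid_test_pos, followup_48h => observe_4h]. ⇒ new: discharge_ok, o2_sat_low, observe_4h.
[3] (6) [observe_4h => hydration_advised]. ⇒ new: hydration_advised.
[4] (13) [hydration_advised, o2_sat_low => exposure_confirmed]. ⇒ new: exposure_confirmed.
[5] (2) [exposure_confirmed, order_xray => rash]; (9) [admit, exposure_confirmed => cond_5]. ⇒ new: rash, cond_5.
Fixed point reached. cond_4 is concluded only by (4); (4) needs cond_3 (never derived).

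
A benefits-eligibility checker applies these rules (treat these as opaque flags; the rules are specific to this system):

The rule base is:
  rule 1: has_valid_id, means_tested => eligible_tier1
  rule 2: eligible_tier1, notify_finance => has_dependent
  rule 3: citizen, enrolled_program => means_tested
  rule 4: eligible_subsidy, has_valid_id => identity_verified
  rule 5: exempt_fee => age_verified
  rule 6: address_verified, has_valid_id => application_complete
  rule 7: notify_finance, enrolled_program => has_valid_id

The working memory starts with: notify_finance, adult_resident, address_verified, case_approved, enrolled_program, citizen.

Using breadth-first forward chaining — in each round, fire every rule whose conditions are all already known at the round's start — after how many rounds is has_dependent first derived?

Round 1: rule 3 [citizen, enrolled_program => means_tested]; rule 7 [notify_finance, enrolled_program => has_valid_id]. Adds means_tested, has_valid_id.
Round 2: rule 1 [has_valid_id, means_tested => eligible_tier1]; rule 6 [address_verified, has_valid_id => application_complete]. Adds eligible_tier1, application_complete.
Round 3: rule 2 [eligible_tier1, notify_finance => has_dependent]. Adds has_dependent.
has_dependent first appears in round 3.

3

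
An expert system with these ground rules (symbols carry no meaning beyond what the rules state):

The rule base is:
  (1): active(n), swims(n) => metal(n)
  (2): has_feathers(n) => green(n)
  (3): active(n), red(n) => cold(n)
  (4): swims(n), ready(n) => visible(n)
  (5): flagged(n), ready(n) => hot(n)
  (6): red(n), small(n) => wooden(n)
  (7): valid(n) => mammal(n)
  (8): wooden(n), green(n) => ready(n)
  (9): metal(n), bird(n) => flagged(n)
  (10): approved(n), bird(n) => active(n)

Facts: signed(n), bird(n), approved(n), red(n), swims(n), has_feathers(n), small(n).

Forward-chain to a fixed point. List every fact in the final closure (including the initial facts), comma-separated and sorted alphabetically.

Round 1 — (2), (6), (10), derive green(n), wooden(n), active(n).
Round 2 — (1), (3), (8), derive metal(n), cold(n), ready(n).
Round 3 — (4), (9), derive visible(n), flagged(n).
Round 4 — (5), derive hot(n).

active(n), approved(n), bird(n), cold(n), flagged(n), green(n), has_feathers(n), hot(n), metal(n), ready(n), red(n), signed(n), small(n), swims(n), visible(n), wooden(n)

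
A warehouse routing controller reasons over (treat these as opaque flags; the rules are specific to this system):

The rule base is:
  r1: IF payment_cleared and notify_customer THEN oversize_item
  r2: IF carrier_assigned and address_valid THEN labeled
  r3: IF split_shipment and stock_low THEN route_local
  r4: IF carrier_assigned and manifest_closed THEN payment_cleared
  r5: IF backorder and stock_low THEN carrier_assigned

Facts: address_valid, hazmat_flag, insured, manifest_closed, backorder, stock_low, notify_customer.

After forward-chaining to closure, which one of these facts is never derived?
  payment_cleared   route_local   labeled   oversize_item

route_local

Round 1: r5 [IF backorder and stock_low THEN carrier_assigned]. Adds carrier_assigned.
Round 2: r2 [IF carrier_assigned and address_valid THEN labeled]; r4 [IF carrier_assigned and manifest_closed THEN payment_cleared]. Adds labeled, payment_cleared.
Round 3: r1 [IF payment_cleared and notify_customer THEN oversize_item]. Adds oversize_item.
Derived: labeled (round 2), oversize_item (round 3), payment_cleared (round 2). route_local never appears in any round.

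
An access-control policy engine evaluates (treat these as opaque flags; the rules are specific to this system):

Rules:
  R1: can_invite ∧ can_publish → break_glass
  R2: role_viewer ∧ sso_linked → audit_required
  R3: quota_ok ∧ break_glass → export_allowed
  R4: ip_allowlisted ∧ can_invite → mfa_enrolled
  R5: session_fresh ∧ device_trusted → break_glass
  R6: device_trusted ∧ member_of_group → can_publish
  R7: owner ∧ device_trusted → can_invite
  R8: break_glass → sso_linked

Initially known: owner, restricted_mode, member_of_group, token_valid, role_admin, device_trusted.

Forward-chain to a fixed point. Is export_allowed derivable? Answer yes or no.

Round 1: R6 [device_trusted ∧ member_of_group → can_publish]; R7 [owner ∧ device_trusted → can_invite]. Adds can_publish, can_invite.
Round 2: R1 [can_invite ∧ can_publish → break_glass]. Adds break_glass.
Round 3: R8 [break_glass → sso_linked]. Adds sso_linked.
Fixed point reached. export_allowed is concluded only by R3; R3 needs quota_ok (never derived).

no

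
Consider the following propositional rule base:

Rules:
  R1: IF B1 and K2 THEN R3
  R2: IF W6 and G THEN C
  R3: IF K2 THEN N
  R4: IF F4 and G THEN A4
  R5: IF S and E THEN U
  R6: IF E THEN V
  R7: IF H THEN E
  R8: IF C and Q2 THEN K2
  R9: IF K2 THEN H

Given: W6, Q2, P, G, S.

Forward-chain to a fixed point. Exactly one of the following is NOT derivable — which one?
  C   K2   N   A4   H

Round 1: R2 [IF W6 and G THEN C]. New: C.
Round 2: R8 [IF C and Q2 THEN K2]. New: K2.
Round 3: R3 [IF K2 THEN N]; R9 [IF K2 THEN H]. New: N, H.
Round 4: R7 [IF H THEN E]. New: E.
Round 5: R5 [IF S and E THEN U]; R6 [IF E THEN V]. New: U, V.
Derived: C (round 1), N (round 3), K2 (round 2), H (round 3). A4 never appears in any round.

A4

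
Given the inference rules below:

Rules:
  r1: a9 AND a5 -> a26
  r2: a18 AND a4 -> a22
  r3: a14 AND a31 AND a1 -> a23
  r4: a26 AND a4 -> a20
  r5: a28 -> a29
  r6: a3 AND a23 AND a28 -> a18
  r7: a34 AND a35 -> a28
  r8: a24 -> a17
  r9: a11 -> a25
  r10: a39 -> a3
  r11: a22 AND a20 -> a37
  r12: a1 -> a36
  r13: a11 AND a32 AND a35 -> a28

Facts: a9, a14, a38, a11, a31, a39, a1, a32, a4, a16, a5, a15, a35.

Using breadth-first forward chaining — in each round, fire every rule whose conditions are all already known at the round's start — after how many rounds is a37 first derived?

4

Round 1 — r1, r3, r9, r10, r12, r13, derive a26, a23, a25, a3, a36, a28.
Round 2 — r4, r5, r6, derive a20, a29, a18.
Round 3 — r2, derive a22.
Round 4 — r11, derive a37.
a37 first appears in round 4.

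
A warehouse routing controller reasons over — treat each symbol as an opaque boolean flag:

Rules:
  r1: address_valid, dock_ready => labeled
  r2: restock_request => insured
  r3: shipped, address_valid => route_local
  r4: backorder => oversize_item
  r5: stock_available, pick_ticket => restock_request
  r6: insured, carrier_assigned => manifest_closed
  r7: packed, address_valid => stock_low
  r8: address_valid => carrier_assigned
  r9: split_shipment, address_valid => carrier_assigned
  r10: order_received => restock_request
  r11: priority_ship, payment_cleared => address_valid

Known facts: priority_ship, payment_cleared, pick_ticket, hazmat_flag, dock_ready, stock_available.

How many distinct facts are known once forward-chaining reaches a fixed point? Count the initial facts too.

12

[1] r5 [stock_available, pick_ticket => restock_request]; r11 [priority_ship, payment_cleared => address_valid]. ⇒ new: restock_request, address_valid.
[2] r1 [address_valid, dock_ready => labeled]; r2 [restock_request => insured]; r8 [address_valid => carrier_assigned]. ⇒ new: labeled, insured, carrier_assigned.
[3] r6 [insured, carrier_assigned => manifest_closed]. ⇒ new: manifest_closed.
Closure: {address_valid, carrier_assigned, dock_ready, hazmat_flag, insured, labeled, manifest_closed, payment_cleared, pick_ticket, priority_ship, restock_request, stock_available} — 12 facts.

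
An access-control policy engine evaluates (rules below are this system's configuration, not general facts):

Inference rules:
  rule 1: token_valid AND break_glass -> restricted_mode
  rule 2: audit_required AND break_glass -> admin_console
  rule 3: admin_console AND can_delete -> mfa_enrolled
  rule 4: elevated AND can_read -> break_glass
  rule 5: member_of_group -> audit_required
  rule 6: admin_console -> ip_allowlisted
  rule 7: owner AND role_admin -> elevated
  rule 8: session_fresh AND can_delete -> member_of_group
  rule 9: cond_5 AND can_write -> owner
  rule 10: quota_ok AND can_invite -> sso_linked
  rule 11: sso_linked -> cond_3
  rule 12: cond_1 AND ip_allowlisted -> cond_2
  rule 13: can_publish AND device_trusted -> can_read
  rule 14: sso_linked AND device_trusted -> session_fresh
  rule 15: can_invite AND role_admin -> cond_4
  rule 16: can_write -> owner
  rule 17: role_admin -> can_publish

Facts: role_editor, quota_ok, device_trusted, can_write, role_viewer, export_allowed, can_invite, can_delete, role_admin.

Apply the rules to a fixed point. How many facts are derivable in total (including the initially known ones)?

23

Round 1: rule 10 [quota_ok AND can_invite -> sso_linked]; rule 15 [can_invite AND role_admin -> cond_4]; rule 16 [can_write -> owner]; rule 17 [role_admin -> can_publish]. New: sso_linked, cond_4, owner, can_publish.
Round 2: rule 7 [owner AND role_admin -> elevated]; rule 11 [sso_linked -> cond_3]; rule 13 [can_publish AND device_trusted -> can_read]; rule 14 [sso_linked AND device_trusted -> session_fresh]. New: elevated, cond_3, can_read, session_fresh.
Round 3: rule 4 [elevated AND can_read -> break_glass]; rule 8 [session_fresh AND can_delete -> member_of_group]. New: break_glass, member_of_group.
Round 4: rule 5 [member_of_group -> audit_required]. New: audit_required.
Round 5: rule 2 [audit_required AND break_glass -> admin_console]. New: admin_console.
Round 6: rule 3 [admin_console AND can_delete -> mfa_enrolled]; rule 6 [admin_console -> ip_allowlisted]. New: mfa_enrolled, ip_allowlisted.
Closure: {admin_console, audit_required, break_glass, can_delete, can_invite, can_publish, can_read, can_write, cond_3, cond_4, device_trusted, elevated, export_allowed, ip_allowlisted, member_of_group, mfa_enrolled, owner, quota_ok, role_admin, role_editor, role_viewer, session_fresh, sso_linked} — 23 facts.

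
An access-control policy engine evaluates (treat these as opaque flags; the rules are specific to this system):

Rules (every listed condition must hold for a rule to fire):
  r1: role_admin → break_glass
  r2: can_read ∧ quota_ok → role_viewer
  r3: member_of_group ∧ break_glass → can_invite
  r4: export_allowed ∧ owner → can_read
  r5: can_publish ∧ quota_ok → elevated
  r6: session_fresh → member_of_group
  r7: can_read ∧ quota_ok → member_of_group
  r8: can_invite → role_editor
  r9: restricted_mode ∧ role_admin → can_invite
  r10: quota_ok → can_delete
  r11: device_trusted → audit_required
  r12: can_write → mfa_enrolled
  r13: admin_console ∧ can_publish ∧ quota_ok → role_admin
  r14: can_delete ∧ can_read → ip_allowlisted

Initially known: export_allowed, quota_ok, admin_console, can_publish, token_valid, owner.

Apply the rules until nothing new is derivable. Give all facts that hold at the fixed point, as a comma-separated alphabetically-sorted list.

Round 1: r4 [export_allowed ∧ owner → can_read]; r5 [can_publish ∧ quota_ok → elevated]; r10 [quota_ok → can_delete]; r13 [admin_console ∧ can_publish ∧ quota_ok → role_admin]. New: can_read, elevated, can_delete, role_admin.
Round 2: r1 [role_admin → break_glass]; r2 [can_read ∧ quota_ok → role_viewer]; r7 [can_read ∧ quota_ok → member_of_group]; r14 [can_delete ∧ can_read → ip_allowlisted]. New: break_glass, role_viewer, member_of_group, ip_allowlisted.
Round 3: r3 [member_of_group ∧ break_glass → can_invite]. New: can_invite.
Round 4: r8 [can_invite → role_editor]. New: role_editor.

admin_console, break_glass, can_delete, can_invite, can_publish, can_read, elevated, export_allowed, ip_allowlisted, member_of_group, owner, quota_ok, role_admin, role_editor, role_viewer, token_valid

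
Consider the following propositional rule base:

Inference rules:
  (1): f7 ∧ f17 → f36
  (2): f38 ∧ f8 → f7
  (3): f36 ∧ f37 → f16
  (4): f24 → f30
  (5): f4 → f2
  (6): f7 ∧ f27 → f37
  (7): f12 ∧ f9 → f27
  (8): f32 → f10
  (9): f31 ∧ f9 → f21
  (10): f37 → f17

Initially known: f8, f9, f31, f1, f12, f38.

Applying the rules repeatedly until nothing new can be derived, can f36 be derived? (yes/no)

yes

[1] (2) [f38 ∧ f8 → f7]; (7) [f12 ∧ f9 → f27]; (9) [f31 ∧ f9 → f21]. ⇒ new: f7, f27, f21.
[2] (6) [f7 ∧ f27 → f37]. ⇒ new: f37.
[3] (10) [f37 → f17]. ⇒ new: f17.
[4] (1) [f7 ∧ f17 → f36]. ⇒ new: f36.
[5] (3) [f36 ∧ f37 → f16]. ⇒ new: f16.
f36 appears in round 4, so it is derivable.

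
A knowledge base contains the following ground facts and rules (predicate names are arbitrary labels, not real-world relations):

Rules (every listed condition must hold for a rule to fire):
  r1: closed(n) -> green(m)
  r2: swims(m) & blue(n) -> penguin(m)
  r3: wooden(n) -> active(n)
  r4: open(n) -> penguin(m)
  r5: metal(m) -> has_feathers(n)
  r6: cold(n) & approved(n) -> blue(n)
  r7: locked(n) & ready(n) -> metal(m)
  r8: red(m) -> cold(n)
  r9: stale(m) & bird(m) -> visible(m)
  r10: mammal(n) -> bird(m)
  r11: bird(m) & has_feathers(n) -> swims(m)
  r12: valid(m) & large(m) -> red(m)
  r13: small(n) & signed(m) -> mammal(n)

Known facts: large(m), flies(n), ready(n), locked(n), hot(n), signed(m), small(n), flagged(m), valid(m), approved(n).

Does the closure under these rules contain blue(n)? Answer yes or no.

yes

Round 1 fires r7, r12, r13, giving metal(m), red(m), mammal(n).
Round 2 fires r5, r8, r10, giving has_feathers(n), cold(n), bird(m).
Round 3 fires r6, r11, giving blue(n), swims(m).
Round 4 fires r2, giving penguin(m).
blue(n) appears in round 3, so it is derivable.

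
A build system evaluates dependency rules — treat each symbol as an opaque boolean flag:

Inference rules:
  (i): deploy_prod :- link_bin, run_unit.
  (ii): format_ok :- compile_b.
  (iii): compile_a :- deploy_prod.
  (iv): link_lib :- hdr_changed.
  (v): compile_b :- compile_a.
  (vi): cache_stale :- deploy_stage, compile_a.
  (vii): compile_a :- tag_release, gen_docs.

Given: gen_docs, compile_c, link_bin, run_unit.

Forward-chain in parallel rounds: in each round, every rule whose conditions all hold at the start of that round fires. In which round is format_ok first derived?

4

Round 1 — (i), derive deploy_prod.
Round 2 — (iii), derive compile_a.
Round 3 — (v), derive compile_b.
Round 4 — (ii), derive format_ok.
format_ok first appears in round 4.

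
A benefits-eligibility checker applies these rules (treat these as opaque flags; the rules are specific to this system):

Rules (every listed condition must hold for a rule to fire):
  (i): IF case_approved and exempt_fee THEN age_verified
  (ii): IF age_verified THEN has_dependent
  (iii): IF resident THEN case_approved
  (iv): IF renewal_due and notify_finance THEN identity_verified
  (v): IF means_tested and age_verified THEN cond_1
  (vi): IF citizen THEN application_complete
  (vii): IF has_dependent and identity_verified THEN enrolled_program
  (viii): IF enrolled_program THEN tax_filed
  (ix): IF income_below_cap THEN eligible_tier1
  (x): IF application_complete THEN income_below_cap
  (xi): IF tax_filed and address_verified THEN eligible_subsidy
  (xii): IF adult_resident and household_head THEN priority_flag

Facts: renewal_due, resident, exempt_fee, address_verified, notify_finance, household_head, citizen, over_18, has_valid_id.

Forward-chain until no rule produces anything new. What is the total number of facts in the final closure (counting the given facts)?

Round 1: (iii) [IF resident THEN case_approved]; (iv) [IF renewal_due and notify_finance THEN identity_verified]; (vi) [IF citizen THEN application_complete]. Adds case_approved, identity_verified, application_complete.
Round 2: (i) [IF case_approved and exempt_fee THEN age_verified]; (x) [IF application_complete THEN income_below_cap]. Adds age_verified, income_below_cap.
Round 3: (ii) [IF age_verified THEN has_dependent]; (ix) [IF income_below_cap THEN eligible_tier1]. Adds has_dependent, eligible_tier1.
Round 4: (vii) [IF has_dependent and identity_verified THEN enrolled_program]. Adds enrolled_program.
Round 5: (viii) [IF enrolled_program THEN tax_filed]. Adds tax_filed.
Round 6: (xi) [IF tax_filed and address_verified THEN eligible_subsidy]. Adds eligible_subsidy.
Closure: {address_verified, age_verified, application_complete, case_approved, citizen, eligible_subsidy, eligible_tier1, enrolled_program, exempt_fee, has_dependent, has_valid_id, household_head, identity_verified, income_below_cap, notify_finance, over_18, renewal_due, resident, tax_filed} — 19 facts.

19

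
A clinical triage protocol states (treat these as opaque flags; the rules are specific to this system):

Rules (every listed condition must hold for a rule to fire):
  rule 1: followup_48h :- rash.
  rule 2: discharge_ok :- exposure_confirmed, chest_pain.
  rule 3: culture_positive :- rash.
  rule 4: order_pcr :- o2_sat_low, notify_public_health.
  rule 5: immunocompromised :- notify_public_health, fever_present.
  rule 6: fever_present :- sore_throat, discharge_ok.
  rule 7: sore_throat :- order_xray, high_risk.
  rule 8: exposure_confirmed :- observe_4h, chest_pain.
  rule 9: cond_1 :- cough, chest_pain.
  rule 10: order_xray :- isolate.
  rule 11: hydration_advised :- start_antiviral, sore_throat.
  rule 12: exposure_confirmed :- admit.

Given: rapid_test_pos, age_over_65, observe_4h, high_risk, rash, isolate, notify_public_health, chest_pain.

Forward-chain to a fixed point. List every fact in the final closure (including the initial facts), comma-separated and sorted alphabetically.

age_over_65, chest_pain, culture_positive, discharge_ok, exposure_confirmed, fever_present, followup_48h, high_risk, immunocompromised, isolate, notify_public_health, observe_4h, order_xray, rapid_test_pos, rash, sore_throat

[1] rule 1 [followup_48h :- rash.]; rule 3 [culture_positive :- rash.]; rule 8 [exposure_confirmed :- observe_4h, chest_pain.]; rule 10 [order_xray :- isolate.]. ⇒ new: followup_48h, culture_positive, exposure_confirmed, order_xray.
[2] rule 2 [discharge_ok :- exposure_confirmed, chest_pain.]; rule 7 [sore_throat :- order_xray, high_risk.]. ⇒ new: discharge_ok, sore_throat.
[3] rule 6 [fever_present :- sore_throat, discharge_ok.]. ⇒ new: fever_present.
[4] rule 5 [immunocompromised :- notify_public_health, fever_present.]. ⇒ new: immunocompromised.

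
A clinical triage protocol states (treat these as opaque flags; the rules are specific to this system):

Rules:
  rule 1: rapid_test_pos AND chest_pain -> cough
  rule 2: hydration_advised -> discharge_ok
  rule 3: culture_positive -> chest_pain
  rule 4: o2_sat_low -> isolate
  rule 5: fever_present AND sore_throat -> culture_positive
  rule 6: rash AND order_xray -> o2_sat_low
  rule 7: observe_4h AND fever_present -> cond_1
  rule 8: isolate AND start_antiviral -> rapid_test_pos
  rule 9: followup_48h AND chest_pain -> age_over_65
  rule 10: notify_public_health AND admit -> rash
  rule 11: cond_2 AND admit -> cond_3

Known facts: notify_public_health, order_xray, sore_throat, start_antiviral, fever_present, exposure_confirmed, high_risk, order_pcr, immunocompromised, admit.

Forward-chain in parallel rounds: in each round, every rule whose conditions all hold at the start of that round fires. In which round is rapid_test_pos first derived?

Round 1: rule 5 [fever_present AND sore_throat -> culture_positive]; rule 10 [notify_public_health AND admit -> rash]. New: culture_positive, rash.
Round 2: rule 3 [culture_positive -> chest_pain]; rule 6 [rash AND order_xray -> o2_sat_low]. New: chest_pain, o2_sat_low.
Round 3: rule 4 [o2_sat_low -> isolate]. New: isolate.
Round 4: rule 8 [isolate AND start_antiviral -> rapid_test_pos]. New: rapid_test_pos.
rapid_test_pos first appears in round 4.

4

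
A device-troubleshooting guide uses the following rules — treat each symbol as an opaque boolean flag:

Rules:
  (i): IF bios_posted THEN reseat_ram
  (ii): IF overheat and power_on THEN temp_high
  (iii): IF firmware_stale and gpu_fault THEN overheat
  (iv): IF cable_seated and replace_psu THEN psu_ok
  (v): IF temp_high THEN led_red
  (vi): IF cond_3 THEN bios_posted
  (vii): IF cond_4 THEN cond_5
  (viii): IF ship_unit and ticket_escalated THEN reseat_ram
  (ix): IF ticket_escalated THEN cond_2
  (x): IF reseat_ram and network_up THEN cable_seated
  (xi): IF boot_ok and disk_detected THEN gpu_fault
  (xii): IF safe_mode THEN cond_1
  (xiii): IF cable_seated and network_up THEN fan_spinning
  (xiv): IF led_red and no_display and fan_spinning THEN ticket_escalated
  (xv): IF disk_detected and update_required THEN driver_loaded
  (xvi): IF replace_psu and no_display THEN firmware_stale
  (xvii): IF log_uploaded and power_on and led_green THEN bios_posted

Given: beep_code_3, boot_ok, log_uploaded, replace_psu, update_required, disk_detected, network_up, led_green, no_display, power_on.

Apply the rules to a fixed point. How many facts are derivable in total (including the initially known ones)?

23

Round 1 fires (xi), (xv), (xvi), (xvii), giving gpu_fault, driver_loaded, firmware_stale, bios_posted.
Round 2 fires (i), (iii), giving reseat_ram, overheat.
Round 3 fires (ii), (x), giving temp_high, cable_seated.
Round 4 fires (iv), (v), (xiii), giving psu_ok, led_red, fan_spinning.
Round 5 fires (xiv), giving ticket_escalated.
Round 6 fires (ix), giving cond_2.
Closure: {beep_code_3, bios_posted, boot_ok, cable_seated, cond_2, disk_detected, driver_loaded, fan_spinning, firmware_stale, gpu_fault, led_green, led_red, log_uploaded, network_up, no_display, overheat, power_on, psu_ok, replace_psu, reseat_ram, temp_high, ticket_escalated, update_required} — 23 facts.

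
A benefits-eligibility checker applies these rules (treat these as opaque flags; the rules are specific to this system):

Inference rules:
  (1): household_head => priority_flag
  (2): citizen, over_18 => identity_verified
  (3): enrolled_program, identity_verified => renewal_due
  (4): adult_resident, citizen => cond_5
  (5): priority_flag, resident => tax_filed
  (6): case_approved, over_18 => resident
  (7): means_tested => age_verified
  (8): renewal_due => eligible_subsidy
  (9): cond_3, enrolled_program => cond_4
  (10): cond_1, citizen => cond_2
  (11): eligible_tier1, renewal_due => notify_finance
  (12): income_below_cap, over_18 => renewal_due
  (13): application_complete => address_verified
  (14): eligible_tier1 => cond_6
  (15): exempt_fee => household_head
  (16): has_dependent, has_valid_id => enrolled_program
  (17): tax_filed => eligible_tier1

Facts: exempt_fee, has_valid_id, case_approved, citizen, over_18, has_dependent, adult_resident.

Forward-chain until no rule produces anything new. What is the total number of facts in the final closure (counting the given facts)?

19

Round 1 fires (2), (4), (6), (15), (16), giving identity_verified, cond_5, resident, household_head, enrolled_program.
Round 2 fires (1), (3), giving priority_flag, renewal_due.
Round 3 fires (5), (8), giving tax_filed, eligible_subsidy.
Round 4 fires (17), giving eligible_tier1.
Round 5 fires (11), (14), giving notify_finance, cond_6.
Closure: {adult_resident, case_approved, citizen, cond_5, cond_6, eligible_subsidy, eligible_tier1, enrolled_program, exempt_fee, has_dependent, has_valid_id, household_head, identity_verified, notify_finance, over_18, priority_flag, renewal_due, resident, tax_filed} — 19 facts.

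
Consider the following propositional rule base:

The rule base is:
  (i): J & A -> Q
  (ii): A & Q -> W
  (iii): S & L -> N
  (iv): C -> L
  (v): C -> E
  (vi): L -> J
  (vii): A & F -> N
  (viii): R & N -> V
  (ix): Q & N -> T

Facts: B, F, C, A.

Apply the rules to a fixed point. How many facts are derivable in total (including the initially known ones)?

Round 1 — (iv), (v), (vii), derive L, E, N.
Round 2 — (vi), derive J.
Round 3 — (i), derive Q.
Round 4 — (ii), (ix), derive W, T.
Closure: {A, B, C, E, F, J, L, N, Q, T, W} — 11 facts.

11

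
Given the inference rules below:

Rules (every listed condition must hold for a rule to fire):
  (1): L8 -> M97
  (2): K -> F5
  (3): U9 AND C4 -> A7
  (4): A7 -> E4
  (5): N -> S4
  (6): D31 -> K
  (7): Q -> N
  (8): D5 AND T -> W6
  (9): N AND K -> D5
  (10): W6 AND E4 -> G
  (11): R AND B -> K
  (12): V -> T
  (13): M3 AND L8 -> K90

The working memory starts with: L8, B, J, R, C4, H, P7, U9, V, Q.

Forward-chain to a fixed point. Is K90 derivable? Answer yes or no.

no

Round 1 fires (1), (3), (7), (11), (12), giving M97, A7, N, K, T.
Round 2 fires (2), (4), (5), (9), giving F5, E4, S4, D5.
Round 3 fires (8), giving W6.
Round 4 fires (10), giving G.
Fixed point reached. K90 is concluded only by (13); (13) needs M3 (never derived).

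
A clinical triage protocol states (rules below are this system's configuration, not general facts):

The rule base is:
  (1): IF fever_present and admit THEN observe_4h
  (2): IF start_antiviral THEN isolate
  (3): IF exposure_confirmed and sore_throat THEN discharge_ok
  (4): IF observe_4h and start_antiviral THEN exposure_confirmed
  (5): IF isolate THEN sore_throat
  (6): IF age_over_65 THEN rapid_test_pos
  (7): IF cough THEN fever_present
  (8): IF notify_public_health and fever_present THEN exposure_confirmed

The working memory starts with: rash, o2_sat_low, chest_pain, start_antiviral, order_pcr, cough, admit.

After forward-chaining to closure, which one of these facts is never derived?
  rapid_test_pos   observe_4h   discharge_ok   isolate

rapid_test_pos

[1] (2) [IF start_antiviral THEN isolate]; (7) [IF cough THEN fever_present]. ⇒ new: isolate, fever_present.
[2] (1) [IF fever_present and admit THEN observe_4h]; (5) [IF isolate THEN sore_throat]. ⇒ new: observe_4h, sore_throat.
[3] (4) [IF observe_4h and start_antiviral THEN exposure_confirmed]. ⇒ new: exposure_confirmed.
[4] (3) [IF exposure_confirmed and sore_throat THEN discharge_ok]. ⇒ new: discharge_ok.
Derived: discharge_ok (round 4), observe_4h (round 2), isolate (round 1). rapid_test_pos never appears in any round.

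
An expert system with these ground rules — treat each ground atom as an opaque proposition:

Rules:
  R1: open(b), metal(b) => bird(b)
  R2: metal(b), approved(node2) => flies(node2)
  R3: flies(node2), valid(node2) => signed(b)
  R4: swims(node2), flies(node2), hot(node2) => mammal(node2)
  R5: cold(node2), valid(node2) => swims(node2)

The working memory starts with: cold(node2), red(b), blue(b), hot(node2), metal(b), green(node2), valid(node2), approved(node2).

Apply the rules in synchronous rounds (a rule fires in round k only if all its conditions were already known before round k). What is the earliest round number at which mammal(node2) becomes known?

2

Round 1 fires R2, R5, giving flies(node2), swims(node2).
Round 2 fires R3, R4, giving signed(b), mammal(node2).
mammal(node2) first appears in round 2.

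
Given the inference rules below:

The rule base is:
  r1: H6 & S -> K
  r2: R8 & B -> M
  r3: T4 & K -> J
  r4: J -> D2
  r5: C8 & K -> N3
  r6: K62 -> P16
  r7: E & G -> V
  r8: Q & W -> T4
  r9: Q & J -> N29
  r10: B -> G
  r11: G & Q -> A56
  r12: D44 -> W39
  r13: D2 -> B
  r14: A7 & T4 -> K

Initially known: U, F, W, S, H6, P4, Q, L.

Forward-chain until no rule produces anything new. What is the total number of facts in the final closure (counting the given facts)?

Round 1: r1 [H6 & S -> K]; r8 [Q & W -> T4]. Adds K, T4.
Round 2: r3 [T4 & K -> J]. Adds J.
Round 3: r4 [J -> D2]; r9 [Q & J -> N29]. Adds D2, N29.
Round 4: r13 [D2 -> B]. Adds B.
Round 5: r10 [B -> G]. Adds G.
Round 6: r11 [G & Q -> A56]. Adds A56.
Closure: {A56, B, D2, F, G, H6, J, K, L, N29, P4, Q, S, T4, U, W} — 16 facts.

16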